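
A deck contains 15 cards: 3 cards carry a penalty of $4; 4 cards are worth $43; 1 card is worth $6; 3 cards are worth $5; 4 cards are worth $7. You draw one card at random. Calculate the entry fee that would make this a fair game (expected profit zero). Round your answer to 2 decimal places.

E[payout] = (3/15)·(-4) + (4/15)·43 + (1/15)·6 + (3/15)·5 + (4/15)·7 = 209/15
Fair fee = E[payout] = 209/15 ≈ $13.93

$13.93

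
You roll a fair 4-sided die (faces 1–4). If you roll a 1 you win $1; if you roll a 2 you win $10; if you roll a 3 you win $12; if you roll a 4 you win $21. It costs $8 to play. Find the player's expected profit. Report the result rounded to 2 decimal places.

E[payout] = (1/4)·1 + (1/4)·10 + (1/4)·12 + (1/4)·21 = 11
Expected profit = 11 − 8 = 3 ≈ $3.00

$3.00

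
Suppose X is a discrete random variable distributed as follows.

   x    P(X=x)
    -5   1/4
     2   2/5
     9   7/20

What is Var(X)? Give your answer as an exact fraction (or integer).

2891/100

E[X] = (1/4)·(-5) + (2/5)·2 + (7/20)·9 = 27/10
E[X²] = (1/4)·25 + (2/5)·4 + (7/20)·81 = 181/5
Var(X) = 181/5 − (27/10)² = 2891/100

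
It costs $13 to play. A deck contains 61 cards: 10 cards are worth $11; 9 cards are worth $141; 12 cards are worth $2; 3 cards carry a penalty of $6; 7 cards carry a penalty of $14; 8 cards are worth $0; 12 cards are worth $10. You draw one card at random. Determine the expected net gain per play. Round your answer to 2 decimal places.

$10.07

E[payout] = (10/61)·11 + (9/61)·141 + (12/61)·2 + (3/61)·(-6) + (7/61)·(-14) + (8/61)·0 + (12/61)·10 = 1407/61
Expected profit = 1407/61 − 13 = 614/61 ≈ $10.07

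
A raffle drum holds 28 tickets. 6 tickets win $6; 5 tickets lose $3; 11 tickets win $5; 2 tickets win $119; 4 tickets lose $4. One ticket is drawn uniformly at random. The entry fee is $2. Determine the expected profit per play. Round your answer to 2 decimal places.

E[payout] = (6/28)·6 + (5/28)·(-3) + (11/28)·5 + (2/28)·119 + (4/28)·(-4) = 149/14
Expected profit = 149/14 − 2 = 121/14 ≈ $8.64

$8.64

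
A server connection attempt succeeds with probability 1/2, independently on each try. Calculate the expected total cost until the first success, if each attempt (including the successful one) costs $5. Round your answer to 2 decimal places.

E[#attempts] = 1/p = 2; E[cost] = 5·2 = 10.
≈ 10.00

$10.00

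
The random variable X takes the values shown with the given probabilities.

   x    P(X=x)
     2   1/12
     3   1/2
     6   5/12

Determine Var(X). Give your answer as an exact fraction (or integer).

89/36

E[X] = (1/12)·2 + (1/2)·3 + (5/12)·6 = 25/6
E[X²] = (1/12)·4 + (1/2)·9 + (5/12)·36 = 119/6
Var(X) = 119/6 − (25/6)² = 89/36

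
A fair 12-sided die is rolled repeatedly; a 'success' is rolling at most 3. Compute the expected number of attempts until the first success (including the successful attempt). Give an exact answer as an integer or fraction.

For a geometric distribution, E[trials] = 1/p = 1/(1/4) = 4.

4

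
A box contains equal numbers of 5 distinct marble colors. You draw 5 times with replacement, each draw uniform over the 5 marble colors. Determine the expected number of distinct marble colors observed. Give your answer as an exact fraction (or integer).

Let Xⱼ=1 if type j appears at least once. P(Xⱼ=1) = 1 − ((5−1)/5)^5 = 2101/3125.
E[#distinct] = 5·2101/3125 = 2101/625.

2101/625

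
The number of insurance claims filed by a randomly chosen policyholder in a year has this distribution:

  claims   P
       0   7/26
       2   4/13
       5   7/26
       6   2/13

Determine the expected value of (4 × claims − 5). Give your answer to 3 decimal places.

6.538

E[4x-5] = (7/26)·(-5) + (4/13)·3 + (7/26)·15 + (2/13)·19
     = 85/13 ≈ 6.538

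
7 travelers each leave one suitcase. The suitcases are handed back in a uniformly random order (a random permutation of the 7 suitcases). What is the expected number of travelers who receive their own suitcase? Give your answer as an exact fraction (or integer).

1

Let Xᵢ = 1 if person i gets their own suitcase. For each i, P(Xᵢ=1) = 1/7.
By linearity of expectation, E[X₁+…+X_7] = 7·(1/7) = 1.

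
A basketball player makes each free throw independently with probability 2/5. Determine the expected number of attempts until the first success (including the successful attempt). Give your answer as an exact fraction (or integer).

For a geometric distribution, E[trials] = 1/p = 1/(2/5) = 5/2.

5/2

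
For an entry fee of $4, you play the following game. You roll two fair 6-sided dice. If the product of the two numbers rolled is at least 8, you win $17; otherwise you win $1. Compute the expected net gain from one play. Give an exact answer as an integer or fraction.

61/9 dollars

E[payout] = (7/18)·1 + (11/18)·17 = 97/9
Expected profit = 97/9 − 4 = 61/9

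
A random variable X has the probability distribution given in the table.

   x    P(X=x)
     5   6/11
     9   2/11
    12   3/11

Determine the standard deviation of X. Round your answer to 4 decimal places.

E[X] = 84/11, E[X²] = 744/11
Var(X) = E[X²] − (E[X])² = 744/11 − 7056/121 = 1128/121
SD(X) = √(1128/121) ≈ 3.0532

3.0532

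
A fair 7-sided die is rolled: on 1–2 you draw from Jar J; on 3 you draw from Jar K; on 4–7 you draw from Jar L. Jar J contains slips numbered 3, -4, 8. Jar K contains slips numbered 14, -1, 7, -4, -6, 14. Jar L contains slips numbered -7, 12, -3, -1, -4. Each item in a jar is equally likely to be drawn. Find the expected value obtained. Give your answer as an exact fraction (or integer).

94/105

E[X | Jar J] = (3 − 4 + 8)/3 = 7/3
E[X | Jar K] = (14 − 1 + 7 − 4 − 6 + 14)/6 = 4
E[X | Jar L] = (-7 + 12 − 3 − 1 − 4)/5 = -3/5
E[X] = (2/7)·7/3 + (1/7)·4 + (4/7)·(-3/5) = 94/105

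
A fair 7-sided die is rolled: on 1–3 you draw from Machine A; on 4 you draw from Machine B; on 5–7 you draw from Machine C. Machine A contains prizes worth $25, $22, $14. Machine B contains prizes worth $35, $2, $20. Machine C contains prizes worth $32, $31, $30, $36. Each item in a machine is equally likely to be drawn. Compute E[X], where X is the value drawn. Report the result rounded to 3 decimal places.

$25.250

E[X | Machine A] = (25 + 22 + 14)/3 = 61/3
E[X | Machine B] = (35 + 2 + 20)/3 = 19
E[X | Machine C] = (32 + 31 + 30 + 36)/4 = 129/4
E[X] = (3/7)·61/3 + (1/7)·19 + (3/7)·129/4 = 101/4 ≈ 25.250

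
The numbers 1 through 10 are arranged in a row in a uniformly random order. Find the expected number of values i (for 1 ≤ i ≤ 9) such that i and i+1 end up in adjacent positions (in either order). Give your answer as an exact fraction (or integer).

9/5

For each i ∈ {1,…,9}, let Xᵢ = 1 if i and i+1 are adjacent. P(Xᵢ=1) = 2·(10−1)!/10! = 2/10.
By linearity, E[ΣXᵢ] = (9)·(2/10) = 9/5.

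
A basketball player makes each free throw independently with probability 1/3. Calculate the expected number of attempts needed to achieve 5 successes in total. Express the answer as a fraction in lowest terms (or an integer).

15

By linearity (sum of 5 independent geometric waits), E[trials] = 5/p = 5/(1/3) = 15.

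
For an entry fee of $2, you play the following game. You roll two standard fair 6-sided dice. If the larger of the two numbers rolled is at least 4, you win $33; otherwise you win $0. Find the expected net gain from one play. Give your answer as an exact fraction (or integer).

E[payout] = (1/4)·0 + (3/4)·33 = 99/4
Expected profit = 99/4 − 2 = 91/4

91/4 dollars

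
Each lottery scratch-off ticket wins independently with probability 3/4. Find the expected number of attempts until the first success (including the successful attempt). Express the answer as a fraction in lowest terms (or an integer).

4/3

For a geometric distribution, E[trials] = 1/p = 1/(3/4) = 4/3.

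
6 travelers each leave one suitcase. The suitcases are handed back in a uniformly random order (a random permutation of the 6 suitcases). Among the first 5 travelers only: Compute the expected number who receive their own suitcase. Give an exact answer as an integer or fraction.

Let Xᵢ = 1 if person i gets their own suitcase. For each i, P(Xᵢ=1) = 1/6.
By linearity of expectation, E[X₁+…+X_5] = 5·(1/6) = 5/6.

5/6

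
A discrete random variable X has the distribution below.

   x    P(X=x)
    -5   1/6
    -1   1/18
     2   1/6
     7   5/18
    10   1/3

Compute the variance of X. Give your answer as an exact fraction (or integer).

E[X] = (1/6)·(-5) + (1/18)·(-1) + (1/6)·2 + (5/18)·7 + (1/3)·10 = 85/18
E[X²] = (1/6)·25 + (1/18)·1 + (1/6)·4 + (5/18)·49 + (1/3)·100 = 311/6
Var(X) = 311/6 − (85/18)² = 9569/324

9569/324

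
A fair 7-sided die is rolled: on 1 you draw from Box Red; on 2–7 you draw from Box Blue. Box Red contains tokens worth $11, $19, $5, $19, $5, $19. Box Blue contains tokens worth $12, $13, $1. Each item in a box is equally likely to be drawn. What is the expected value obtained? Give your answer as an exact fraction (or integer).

65/7 dollars

E[X | Box Red] = (11 + 19 + 5 + 19 + 5 + 19)/6 = 13
E[X | Box Blue] = (12 + 13 + 1)/3 = 26/3
E[X] = (1/7)·13 + (6/7)·26/3 = 65/7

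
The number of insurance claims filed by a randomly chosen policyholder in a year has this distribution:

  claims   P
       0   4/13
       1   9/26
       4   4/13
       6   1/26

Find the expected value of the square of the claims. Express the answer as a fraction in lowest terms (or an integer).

173/26

E[X²] = (4/13)·0 + (9/26)·1 + (4/13)·16 + (1/26)·36
     = 173/26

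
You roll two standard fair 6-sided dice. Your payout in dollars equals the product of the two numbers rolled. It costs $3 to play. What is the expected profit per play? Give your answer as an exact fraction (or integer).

Distribution of the product of the two numbers rolled: 1 w.p. 1/36, 2 w.p. 1/18, 3 w.p. 1/18, 4 w.p. 1/12, 5 w.p. 1/18, 6 w.p. 1/9, …
E[payout] = (1/36)·1 + (1/18)·2 + (1/18)·3 + (1/12)·4 + (1/18)·5 + (1/9)·6 + (1/18)·8 + (1/36)·9 + (1/18)·10 + (1/9)·12 + (1/18)·15 + (1/36)·16 + (1/18)·18 + (1/18)·20 + (1/18)·24 + (1/36)·25 + (1/18)·30 + (1/36)·36 = 49/4
Expected profit = 49/4 − 3 = 37/4

37/4 dollars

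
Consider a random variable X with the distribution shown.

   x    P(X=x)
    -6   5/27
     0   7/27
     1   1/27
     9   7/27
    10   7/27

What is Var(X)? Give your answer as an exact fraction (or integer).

28280/729

E[X] = (5/27)·(-6) + (7/27)·0 + (1/27)·1 + (7/27)·9 + (7/27)·10 = 104/27
E[X²] = (5/27)·36 + (7/27)·0 + (1/27)·1 + (7/27)·81 + (7/27)·100 = 1448/27
Var(X) = 1448/27 − (104/27)² = 28280/729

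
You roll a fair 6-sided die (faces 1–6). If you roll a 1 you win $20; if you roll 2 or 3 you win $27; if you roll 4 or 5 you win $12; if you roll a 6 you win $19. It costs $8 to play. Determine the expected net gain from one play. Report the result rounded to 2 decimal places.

$11.50

E[payout] = (1/3)·12 + (1/6)·19 + (1/6)·20 + (1/3)·27 = 39/2
Expected profit = 39/2 − 8 = 23/2 ≈ $11.50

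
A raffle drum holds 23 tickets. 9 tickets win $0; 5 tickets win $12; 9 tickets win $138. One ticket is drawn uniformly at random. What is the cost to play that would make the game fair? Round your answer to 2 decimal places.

$56.61

E[payout] = (9/23)·0 + (5/23)·12 + (9/23)·138 = 1302/23
Fair fee = E[payout] = 1302/23 ≈ $56.61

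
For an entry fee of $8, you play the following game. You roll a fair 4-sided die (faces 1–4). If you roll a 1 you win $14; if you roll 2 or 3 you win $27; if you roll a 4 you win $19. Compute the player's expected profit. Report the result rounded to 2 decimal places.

E[payout] = (1/4)·14 + (1/4)·19 + (1/2)·27 = 87/4
Expected profit = 87/4 − 8 = 55/4 ≈ $13.75

$13.75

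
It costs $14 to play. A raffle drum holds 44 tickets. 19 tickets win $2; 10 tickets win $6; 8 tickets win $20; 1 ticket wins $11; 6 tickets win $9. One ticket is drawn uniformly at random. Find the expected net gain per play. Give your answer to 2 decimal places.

E[payout] = (19/44)·2 + (10/44)·6 + (8/44)·20 + (1/44)·11 + (6/44)·9 = 323/44
Expected profit = 323/44 − 14 = -293/44 ≈ -$6.66

-$6.66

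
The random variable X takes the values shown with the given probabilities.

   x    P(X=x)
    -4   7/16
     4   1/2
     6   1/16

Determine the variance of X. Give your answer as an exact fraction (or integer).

1079/64

E[X] = (7/16)·(-4) + (1/2)·4 + (1/16)·6 = 5/8
E[X²] = (7/16)·16 + (1/2)·16 + (1/16)·36 = 69/4
Var(X) = 69/4 − (5/8)² = 1079/64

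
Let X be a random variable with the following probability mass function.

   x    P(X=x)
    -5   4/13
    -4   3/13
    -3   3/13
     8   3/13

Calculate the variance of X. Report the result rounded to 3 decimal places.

26.521

E[X] = (4/13)·(-5) + (3/13)·(-4) + (3/13)·(-3) + (3/13)·8 = -17/13
E[X²] = (4/13)·25 + (3/13)·16 + (3/13)·9 + (3/13)·64 = 367/13
Var(X) = 367/13 − (-17/13)² = 4482/169 ≈ 26.521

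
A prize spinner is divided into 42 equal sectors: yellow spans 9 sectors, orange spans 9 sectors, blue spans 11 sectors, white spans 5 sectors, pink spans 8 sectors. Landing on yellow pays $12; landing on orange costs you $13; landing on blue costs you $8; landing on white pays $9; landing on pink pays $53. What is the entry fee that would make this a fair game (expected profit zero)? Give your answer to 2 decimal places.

$8.86

E[payout] = (9/42)·12 + (9/42)·(-13) + (11/42)·(-8) + (5/42)·9 + (8/42)·53 = 62/7
Fair fee = E[payout] = 62/7 ≈ $8.86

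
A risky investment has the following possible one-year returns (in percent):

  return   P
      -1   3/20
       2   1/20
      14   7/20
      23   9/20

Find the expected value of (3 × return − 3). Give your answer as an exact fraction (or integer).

213/5

E[3x-3] = (3/20)·(-6) + (1/20)·3 + (7/20)·39 + (9/20)·66
     = 213/5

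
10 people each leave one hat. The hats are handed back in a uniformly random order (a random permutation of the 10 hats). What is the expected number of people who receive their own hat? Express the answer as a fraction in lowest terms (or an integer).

Let Xᵢ = 1 if person i gets their own hat. For each i, P(Xᵢ=1) = 1/10.
By linearity of expectation, E[X₁+…+X_10] = 10·(1/10) = 1.

1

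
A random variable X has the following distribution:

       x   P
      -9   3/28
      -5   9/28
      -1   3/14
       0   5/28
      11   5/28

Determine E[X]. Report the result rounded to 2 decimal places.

-0.82

E[X] = (3/28)·(-9) + (9/28)·(-5) + (3/14)·(-1) + (5/28)·0 + (5/28)·11
     = -23/28 ≈ -0.82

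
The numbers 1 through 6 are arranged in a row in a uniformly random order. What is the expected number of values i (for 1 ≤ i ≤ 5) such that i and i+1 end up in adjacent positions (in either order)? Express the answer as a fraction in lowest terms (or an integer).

For each i ∈ {1,…,5}, let Xᵢ = 1 if i and i+1 are adjacent. P(Xᵢ=1) = 2·(6−1)!/6! = 2/6.
By linearity, E[ΣXᵢ] = (5)·(2/6) = 5/3.

5/3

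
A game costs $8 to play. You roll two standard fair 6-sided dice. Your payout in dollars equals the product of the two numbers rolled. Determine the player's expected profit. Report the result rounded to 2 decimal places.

Distribution of the product of the two numbers rolled: 1 w.p. 1/36, 2 w.p. 1/18, 3 w.p. 1/18, 4 w.p. 1/12, 5 w.p. 1/18, 6 w.p. 1/9, …
E[payout] = (1/36)·1 + (1/18)·2 + (1/18)·3 + (1/12)·4 + (1/18)·5 + (1/9)·6 + (1/18)·8 + (1/36)·9 + (1/18)·10 + (1/9)·12 + (1/18)·15 + (1/36)·16 + (1/18)·18 + (1/18)·20 + (1/18)·24 + (1/36)·25 + (1/18)·30 + (1/36)·36 = 49/4
Expected profit = 49/4 − 8 = 17/4 ≈ $4.25

$4.25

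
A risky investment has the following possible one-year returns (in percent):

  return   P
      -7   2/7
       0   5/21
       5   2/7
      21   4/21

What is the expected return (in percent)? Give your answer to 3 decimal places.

3.429

E[X] = (2/7)·(-7) + (5/21)·0 + (2/7)·5 + (4/21)·21
     = 24/7 ≈ 3.429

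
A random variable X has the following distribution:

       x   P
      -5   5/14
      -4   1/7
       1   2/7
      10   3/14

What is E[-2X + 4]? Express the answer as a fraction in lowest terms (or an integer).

E[-2x+4] = (5/14)·14 + (1/7)·12 + (2/7)·2 + (3/14)·(-16)
     = 27/7

27/7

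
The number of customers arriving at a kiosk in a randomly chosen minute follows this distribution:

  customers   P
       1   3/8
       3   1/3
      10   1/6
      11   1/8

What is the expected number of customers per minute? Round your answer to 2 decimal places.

E[X] = (3/8)·1 + (1/3)·3 + (1/6)·10 + (1/8)·11
     = 53/12 ≈ 4.42

4.42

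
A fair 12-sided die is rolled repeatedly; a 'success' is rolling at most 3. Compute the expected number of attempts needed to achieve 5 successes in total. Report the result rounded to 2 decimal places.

By linearity (sum of 5 independent geometric waits), E[trials] = 5/p = 5/(1/4) = 20.
≈ 20.00

20.00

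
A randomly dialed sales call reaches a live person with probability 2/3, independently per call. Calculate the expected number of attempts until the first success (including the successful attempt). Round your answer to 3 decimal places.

1.500

For a geometric distribution, E[trials] = 1/p = 1/(2/3) = 3/2.
≈ 1.500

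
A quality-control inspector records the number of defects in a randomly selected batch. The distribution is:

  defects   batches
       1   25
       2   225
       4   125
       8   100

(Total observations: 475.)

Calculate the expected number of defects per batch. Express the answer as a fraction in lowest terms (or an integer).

Total = 475, so P(defects=1) = 25/475, etc.
E[X] = (1/19)·1 + (9/19)·2 + (5/19)·4 + (4/19)·8
     = 71/19

71/19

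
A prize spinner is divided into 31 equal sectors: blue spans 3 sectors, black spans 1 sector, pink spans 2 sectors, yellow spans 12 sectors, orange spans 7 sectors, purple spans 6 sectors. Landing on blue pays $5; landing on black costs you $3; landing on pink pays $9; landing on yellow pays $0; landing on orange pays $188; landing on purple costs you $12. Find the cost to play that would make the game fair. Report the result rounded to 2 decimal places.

$41.10

E[payout] = (3/31)·5 + (1/31)·(-3) + (2/31)·9 + (12/31)·0 + (7/31)·188 + (6/31)·(-12) = 1274/31
Fair fee = E[payout] = 1274/31 ≈ $41.10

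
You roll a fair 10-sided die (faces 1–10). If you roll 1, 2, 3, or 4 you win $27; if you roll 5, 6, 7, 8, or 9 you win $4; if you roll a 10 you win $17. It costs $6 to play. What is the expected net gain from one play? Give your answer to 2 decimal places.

$8.50

E[payout] = (1/2)·4 + (1/10)·17 + (2/5)·27 = 29/2
Expected profit = 29/2 − 6 = 17/2 ≈ $8.50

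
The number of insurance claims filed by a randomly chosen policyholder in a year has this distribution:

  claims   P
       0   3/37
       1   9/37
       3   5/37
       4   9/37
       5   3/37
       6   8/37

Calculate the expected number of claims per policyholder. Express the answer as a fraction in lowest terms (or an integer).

E[X] = (3/37)·0 + (9/37)·1 + (5/37)·3 + (9/37)·4 + (3/37)·5 + (8/37)·6
     = 123/37

123/37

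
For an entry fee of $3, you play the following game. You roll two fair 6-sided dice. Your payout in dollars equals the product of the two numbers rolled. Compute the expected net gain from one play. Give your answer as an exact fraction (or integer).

37/4 dollars

Distribution of the product of the two numbers rolled: 1 w.p. 1/36, 2 w.p. 1/18, 3 w.p. 1/18, 4 w.p. 1/12, 5 w.p. 1/18, 6 w.p. 1/9, …
E[payout] = (1/36)·1 + (1/18)·2 + (1/18)·3 + (1/12)·4 + (1/18)·5 + (1/9)·6 + (1/18)·8 + (1/36)·9 + (1/18)·10 + (1/9)·12 + (1/18)·15 + (1/36)·16 + (1/18)·18 + (1/18)·20 + (1/18)·24 + (1/36)·25 + (1/18)·30 + (1/36)·36 = 49/4
Expected profit = 49/4 − 3 = 37/4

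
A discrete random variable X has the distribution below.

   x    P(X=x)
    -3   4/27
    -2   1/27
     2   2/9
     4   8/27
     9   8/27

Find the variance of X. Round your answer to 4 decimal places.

16.8395

E[X] = (4/27)·(-3) + (1/27)·(-2) + (2/9)·2 + (8/27)·4 + (8/27)·9 = 34/9
E[X²] = (4/27)·9 + (1/27)·4 + (2/9)·4 + (8/27)·16 + (8/27)·81 = 280/9
Var(X) = 280/9 − (34/9)² = 1364/81 ≈ 16.8395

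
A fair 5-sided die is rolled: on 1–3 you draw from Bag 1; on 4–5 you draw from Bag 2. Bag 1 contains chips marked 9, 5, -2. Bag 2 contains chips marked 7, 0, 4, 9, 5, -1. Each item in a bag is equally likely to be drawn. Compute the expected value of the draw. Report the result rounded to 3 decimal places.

4.000

E[X | Bag 1] = (9 + 5 − 2)/3 = 4
E[X | Bag 2] = (7 + 0 + 4 + 9 + 5 − 1)/6 = 4
E[X] = (3/5)·4 + (2/5)·4 = 4 ≈ 4.000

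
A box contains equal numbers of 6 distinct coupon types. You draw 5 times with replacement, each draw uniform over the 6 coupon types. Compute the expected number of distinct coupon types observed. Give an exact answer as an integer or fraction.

Let Xⱼ=1 if type j appears at least once. P(Xⱼ=1) = 1 − ((6−1)/6)^5 = 4651/7776.
E[#distinct] = 6·4651/7776 = 4651/1296.

4651/1296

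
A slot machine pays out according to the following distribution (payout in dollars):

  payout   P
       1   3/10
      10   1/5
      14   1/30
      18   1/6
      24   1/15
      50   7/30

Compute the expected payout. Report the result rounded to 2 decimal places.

E[X] = (3/10)·1 + (1/5)·10 + (1/30)·14 + (1/6)·18 + (1/15)·24 + (7/30)·50
     = 571/30 ≈ 19.03

$19.03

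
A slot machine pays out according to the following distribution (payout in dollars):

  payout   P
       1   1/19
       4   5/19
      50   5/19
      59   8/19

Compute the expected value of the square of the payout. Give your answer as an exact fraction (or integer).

E[X²] = (1/19)·1 + (5/19)·16 + (5/19)·2500 + (8/19)·3481
     = 40429/19

40429/19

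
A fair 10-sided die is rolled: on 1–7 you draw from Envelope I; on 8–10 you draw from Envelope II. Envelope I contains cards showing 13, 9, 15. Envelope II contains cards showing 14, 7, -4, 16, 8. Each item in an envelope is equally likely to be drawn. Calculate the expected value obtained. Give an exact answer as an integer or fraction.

E[X | Envelope I] = (13 + 9 + 15)/3 = 37/3
E[X | Envelope II] = (14 + 7 − 4 + 16 + 8)/5 = 41/5
E[X] = (7/10)·37/3 + (3/10)·41/5 = 832/75

832/75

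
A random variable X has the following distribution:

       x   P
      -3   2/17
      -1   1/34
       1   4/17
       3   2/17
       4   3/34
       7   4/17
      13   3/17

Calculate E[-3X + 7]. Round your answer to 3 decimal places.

-6.500

E[-3x+7] = (2/17)·16 + (1/34)·10 + (4/17)·4 + (2/17)·(-2) + (3/34)·(-5) + (4/17)·(-14) + (3/17)·(-32)
     = -13/2 ≈ -6.500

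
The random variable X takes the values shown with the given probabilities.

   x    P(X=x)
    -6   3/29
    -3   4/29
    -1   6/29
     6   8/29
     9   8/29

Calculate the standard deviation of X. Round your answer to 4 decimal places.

E[X] = 84/29, E[X²] = 1086/29
Var(X) = E[X²] − (E[X])² = 1086/29 − 7056/841 = 24438/841
SD(X) = √(24438/841) ≈ 5.3906

5.3906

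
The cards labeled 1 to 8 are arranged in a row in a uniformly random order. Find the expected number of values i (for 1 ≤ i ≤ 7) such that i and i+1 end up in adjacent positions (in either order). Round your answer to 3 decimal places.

For each i ∈ {1,…,7}, let Xᵢ = 1 if i and i+1 are adjacent. P(Xᵢ=1) = 2·(8−1)!/8! = 2/8.
By linearity, E[ΣXᵢ] = (7)·(2/8) = 7/4.
≈ 1.750

1.750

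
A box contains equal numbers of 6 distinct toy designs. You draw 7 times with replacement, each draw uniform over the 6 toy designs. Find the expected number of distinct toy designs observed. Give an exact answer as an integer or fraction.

201811/46656

Let Xⱼ=1 if type j appears at least once. P(Xⱼ=1) = 1 − ((6−1)/6)^7 = 201811/279936.
E[#distinct] = 6·201811/279936 = 201811/46656.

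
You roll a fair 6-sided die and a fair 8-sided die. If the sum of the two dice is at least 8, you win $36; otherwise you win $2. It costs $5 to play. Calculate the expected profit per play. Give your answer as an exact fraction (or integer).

129/8 dollars

E[payout] = (7/16)·2 + (9/16)·36 = 169/8
Expected profit = 169/8 − 5 = 129/8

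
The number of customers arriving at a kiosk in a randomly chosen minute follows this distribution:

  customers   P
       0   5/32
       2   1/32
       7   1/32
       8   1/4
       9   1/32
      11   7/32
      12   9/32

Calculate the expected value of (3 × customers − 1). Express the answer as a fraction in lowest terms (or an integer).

E[3x-1] = (5/32)·(-1) + (1/32)·5 + (1/32)·20 + (1/4)·23 + (1/32)·26 + (7/32)·32 + (9/32)·35
     = 769/32

769/32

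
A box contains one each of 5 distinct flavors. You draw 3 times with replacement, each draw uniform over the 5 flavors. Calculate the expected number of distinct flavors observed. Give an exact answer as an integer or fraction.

61/25

Let Xⱼ=1 if type j appears at least once. P(Xⱼ=1) = 1 − ((5−1)/5)^3 = 61/125.
E[#distinct] = 5·61/125 = 61/25.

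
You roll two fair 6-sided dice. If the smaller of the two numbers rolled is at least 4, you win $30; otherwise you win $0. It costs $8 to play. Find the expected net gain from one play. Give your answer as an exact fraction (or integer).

E[payout] = (3/4)·0 + (1/4)·30 = 15/2
Expected profit = 15/2 − 8 = -1/2

-1/2 dollars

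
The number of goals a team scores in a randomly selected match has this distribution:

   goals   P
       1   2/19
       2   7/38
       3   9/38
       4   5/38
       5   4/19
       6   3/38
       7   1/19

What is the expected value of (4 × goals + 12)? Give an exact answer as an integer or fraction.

502/19

E[4x+12] = (2/19)·16 + (7/38)·20 + (9/38)·24 + (5/38)·28 + (4/19)·32 + (3/38)·36 + (1/19)·40
     = 502/19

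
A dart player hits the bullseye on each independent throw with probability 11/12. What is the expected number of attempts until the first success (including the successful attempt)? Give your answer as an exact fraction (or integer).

For a geometric distribution, E[trials] = 1/p = 1/(11/12) = 12/11.

12/11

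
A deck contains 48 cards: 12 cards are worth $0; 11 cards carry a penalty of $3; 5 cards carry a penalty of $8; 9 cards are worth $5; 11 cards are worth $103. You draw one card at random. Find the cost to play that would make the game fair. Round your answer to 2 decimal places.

E[payout] = (12/48)·0 + (11/48)·(-3) + (5/48)·(-8) + (9/48)·5 + (11/48)·103 = 1105/48
Fair fee = E[payout] = 1105/48 ≈ $23.02

$23.02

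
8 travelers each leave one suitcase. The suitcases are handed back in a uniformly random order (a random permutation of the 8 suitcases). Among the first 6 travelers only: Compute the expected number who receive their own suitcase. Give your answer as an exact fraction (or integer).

3/4

Let Xᵢ = 1 if person i gets their own suitcase. For each i, P(Xᵢ=1) = 1/8.
By linearity of expectation, E[X₁+…+X_6] = 6·(1/8) = 3/4.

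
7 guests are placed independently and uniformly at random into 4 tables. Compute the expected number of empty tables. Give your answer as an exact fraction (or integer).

2187/4096

Let Xⱼ=1 if table j is empty. P(Xⱼ=1) = ((4-1)/4)^7 = 2187/16384.
By linearity, E[#empty] = 4·2187/16384 = 2187/4096.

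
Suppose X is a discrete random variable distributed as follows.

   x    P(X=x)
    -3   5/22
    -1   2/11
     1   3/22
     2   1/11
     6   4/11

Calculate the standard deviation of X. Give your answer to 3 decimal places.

3.625

E[X] = 18/11, E[X²] = 174/11
Var(X) = E[X²] − (E[X])² = 174/11 − 324/121 = 1590/121
SD(X) = √(1590/121) ≈ 3.625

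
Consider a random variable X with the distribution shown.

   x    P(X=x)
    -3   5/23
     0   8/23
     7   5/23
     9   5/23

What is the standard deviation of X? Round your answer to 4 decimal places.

4.7149

E[X] = 65/23, E[X²] = 695/23
Var(X) = E[X²] − (E[X])² = 695/23 − 4225/529 = 11760/529
SD(X) = √(11760/529) ≈ 4.7149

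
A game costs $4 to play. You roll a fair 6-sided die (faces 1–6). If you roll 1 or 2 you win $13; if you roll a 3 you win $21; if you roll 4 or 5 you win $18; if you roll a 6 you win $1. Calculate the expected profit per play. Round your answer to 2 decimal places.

$10.00

E[payout] = (1/6)·1 + (1/3)·13 + (1/3)·18 + (1/6)·21 = 14
Expected profit = 14 − 4 = 10 ≈ $10.00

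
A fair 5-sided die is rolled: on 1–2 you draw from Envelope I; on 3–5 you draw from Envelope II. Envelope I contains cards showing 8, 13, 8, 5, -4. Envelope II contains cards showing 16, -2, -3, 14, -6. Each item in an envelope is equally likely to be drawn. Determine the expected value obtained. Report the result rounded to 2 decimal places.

4.68

E[X | Envelope I] = (8 + 13 + 8 + 5 − 4)/5 = 6
E[X | Envelope II] = (16 − 2 − 3 + 14 − 6)/5 = 19/5
E[X] = (2/5)·6 + (3/5)·19/5 = 117/25 ≈ 4.68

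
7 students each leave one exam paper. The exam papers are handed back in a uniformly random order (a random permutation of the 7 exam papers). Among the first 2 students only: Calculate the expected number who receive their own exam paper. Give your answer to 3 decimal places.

Let Xᵢ = 1 if person i gets their own exam paper. For each i, P(Xᵢ=1) = 1/7.
By linearity of expectation, E[X₁+…+X_2] = 2·(1/7) = 2/7.
≈ 0.286

0.286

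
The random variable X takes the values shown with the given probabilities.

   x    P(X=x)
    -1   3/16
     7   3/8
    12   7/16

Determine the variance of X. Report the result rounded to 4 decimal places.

22.4648

E[X] = (3/16)·(-1) + (3/8)·7 + (7/16)·12 = 123/16
E[X²] = (3/16)·1 + (3/8)·49 + (7/16)·144 = 1305/16
Var(X) = 1305/16 − (123/16)² = 5751/256 ≈ 22.4648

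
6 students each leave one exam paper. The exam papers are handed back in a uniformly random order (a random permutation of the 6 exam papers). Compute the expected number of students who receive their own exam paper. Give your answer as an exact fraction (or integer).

Let Xᵢ = 1 if person i gets their own exam paper. For each i, P(Xᵢ=1) = 1/6.
By linearity of expectation, E[X₁+…+X_6] = 6·(1/6) = 1.

1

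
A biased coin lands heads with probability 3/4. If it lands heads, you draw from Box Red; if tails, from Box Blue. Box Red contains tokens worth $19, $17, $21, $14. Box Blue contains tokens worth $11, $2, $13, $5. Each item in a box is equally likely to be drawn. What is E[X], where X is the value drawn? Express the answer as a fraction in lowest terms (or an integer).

61/4 dollars

E[X | Box Red] = (19 + 17 + 21 + 14)/4 = 71/4
E[X | Box Blue] = (11 + 2 + 13 + 5)/4 = 31/4
E[X] = (3/4)·71/4 + (1/4)·31/4 = 61/4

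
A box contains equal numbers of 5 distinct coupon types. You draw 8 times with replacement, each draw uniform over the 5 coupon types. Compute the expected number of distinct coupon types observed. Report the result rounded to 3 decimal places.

4.161

Let Xⱼ=1 if type j appears at least once. P(Xⱼ=1) = 1 − ((5−1)/5)^8 = 325089/390625.
E[#distinct] = 5·325089/390625 = 325089/78125.
≈ 4.161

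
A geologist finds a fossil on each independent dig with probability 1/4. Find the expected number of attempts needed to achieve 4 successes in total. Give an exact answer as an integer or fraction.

By linearity (sum of 4 independent geometric waits), E[trials] = 4/p = 4/(1/4) = 16.

16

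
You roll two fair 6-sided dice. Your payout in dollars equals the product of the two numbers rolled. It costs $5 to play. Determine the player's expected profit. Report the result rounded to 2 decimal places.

$7.25

Distribution of the product of the two numbers rolled: 1 w.p. 1/36, 2 w.p. 1/18, 3 w.p. 1/18, 4 w.p. 1/12, 5 w.p. 1/18, 6 w.p. 1/9, …
E[payout] = (1/36)·1 + (1/18)·2 + (1/18)·3 + (1/12)·4 + (1/18)·5 + (1/9)·6 + (1/18)·8 + (1/36)·9 + (1/18)·10 + (1/9)·12 + (1/18)·15 + (1/36)·16 + (1/18)·18 + (1/18)·20 + (1/18)·24 + (1/36)·25 + (1/18)·30 + (1/36)·36 = 49/4
Expected profit = 49/4 − 5 = 29/4 ≈ $7.25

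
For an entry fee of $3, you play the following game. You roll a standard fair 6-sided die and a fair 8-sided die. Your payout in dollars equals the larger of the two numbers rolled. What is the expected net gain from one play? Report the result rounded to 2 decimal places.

Distribution of the larger of the two numbers rolled: 1 w.p. 1/48, 2 w.p. 1/16, 3 w.p. 5/48, 4 w.p. 7/48, 5 w.p. 3/16, 6 w.p. 11/48, …
E[payout] = (1/48)·1 + (1/16)·2 + (5/48)·3 + (7/48)·4 + (3/16)·5 + (11/48)·6 + (1/8)·7 + (1/8)·8 = 251/48
Expected profit = 251/48 − 3 = 107/48 ≈ $2.23

$2.23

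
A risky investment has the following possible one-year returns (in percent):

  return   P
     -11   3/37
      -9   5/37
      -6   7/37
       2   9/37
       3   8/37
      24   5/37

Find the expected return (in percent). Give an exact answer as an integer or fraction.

E[X] = (3/37)·(-11) + (5/37)·(-9) + (7/37)·(-6) + (9/37)·2 + (8/37)·3 + (5/37)·24
     = 42/37

42/37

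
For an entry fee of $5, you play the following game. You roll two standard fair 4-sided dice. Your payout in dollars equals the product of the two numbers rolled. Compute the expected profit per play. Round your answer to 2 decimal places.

$1.25

Distribution of the product of the two numbers rolled: 1 w.p. 1/16, 2 w.p. 1/8, 3 w.p. 1/8, 4 w.p. 3/16, 6 w.p. 1/8, 8 w.p. 1/8, …
E[payout] = (1/16)·1 + (1/8)·2 + (1/8)·3 + (3/16)·4 + (1/8)·6 + (1/8)·8 + (1/16)·9 + (1/8)·12 + (1/16)·16 = 25/4
Expected profit = 25/4 − 5 = 5/4 ≈ $1.25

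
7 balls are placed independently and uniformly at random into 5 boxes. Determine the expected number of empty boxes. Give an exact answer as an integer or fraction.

Let Xⱼ=1 if box j is empty. P(Xⱼ=1) = ((5-1)/5)^7 = 16384/78125.
By linearity, E[#empty] = 5·16384/78125 = 16384/15625.

16384/15625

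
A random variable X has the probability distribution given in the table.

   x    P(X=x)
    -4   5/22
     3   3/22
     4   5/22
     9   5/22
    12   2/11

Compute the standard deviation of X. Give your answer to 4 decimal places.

E[X] = 51/11, E[X²] = 584/11
Var(X) = E[X²] − (E[X])² = 584/11 − 2601/121 = 3823/121
SD(X) = √(3823/121) ≈ 5.6209

5.6209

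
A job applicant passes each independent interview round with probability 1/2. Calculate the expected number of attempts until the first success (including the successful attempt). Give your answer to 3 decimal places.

2.000

For a geometric distribution, E[trials] = 1/p = 1/(1/2) = 2.
≈ 2.000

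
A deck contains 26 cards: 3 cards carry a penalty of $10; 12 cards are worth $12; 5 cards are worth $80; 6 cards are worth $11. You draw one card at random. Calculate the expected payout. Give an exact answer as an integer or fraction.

E[payout] = (3/26)·(-10) + (12/26)·12 + (5/26)·80 + (6/26)·11 = 290/13

290/13 dollars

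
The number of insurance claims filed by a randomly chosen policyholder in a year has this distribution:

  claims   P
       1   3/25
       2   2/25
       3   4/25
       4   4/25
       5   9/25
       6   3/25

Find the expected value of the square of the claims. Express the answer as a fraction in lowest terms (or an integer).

E[X²] = (3/25)·1 + (2/25)·4 + (4/25)·9 + (4/25)·16 + (9/25)·25 + (3/25)·36
     = 444/25

444/25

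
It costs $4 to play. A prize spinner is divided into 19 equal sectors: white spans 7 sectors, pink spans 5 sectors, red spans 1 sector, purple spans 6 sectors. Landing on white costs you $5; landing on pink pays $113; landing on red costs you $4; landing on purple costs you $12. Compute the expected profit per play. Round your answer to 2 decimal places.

$19.89

E[payout] = (7/19)·(-5) + (5/19)·113 + (1/19)·(-4) + (6/19)·(-12) = 454/19
Expected profit = 454/19 − 4 = 378/19 ≈ $19.89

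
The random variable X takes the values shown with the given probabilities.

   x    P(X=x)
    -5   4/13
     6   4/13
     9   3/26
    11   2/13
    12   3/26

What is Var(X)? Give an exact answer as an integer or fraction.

E[X] = (4/13)·(-5) + (4/13)·6 + (3/26)·9 + (2/13)·11 + (3/26)·12 = 115/26
E[X²] = (4/13)·25 + (4/13)·36 + (3/26)·81 + (2/13)·121 + (3/26)·144 = 1647/26
Var(X) = 1647/26 − (115/26)² = 29597/676

29597/676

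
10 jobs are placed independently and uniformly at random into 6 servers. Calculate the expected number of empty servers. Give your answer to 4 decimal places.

Let Xⱼ=1 if server j is empty. P(Xⱼ=1) = ((6-1)/6)^10 = 9765625/60466176.
By linearity, E[#empty] = 6·9765625/60466176 = 9765625/10077696.
≈ 0.9690

0.9690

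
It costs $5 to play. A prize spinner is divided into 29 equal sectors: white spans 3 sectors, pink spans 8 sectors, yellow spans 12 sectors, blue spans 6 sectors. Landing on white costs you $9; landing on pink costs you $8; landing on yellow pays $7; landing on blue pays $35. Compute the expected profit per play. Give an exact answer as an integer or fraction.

E[payout] = (3/29)·(-9) + (8/29)·(-8) + (12/29)·7 + (6/29)·35 = 7
Expected profit = 7 − 5 = 2

$2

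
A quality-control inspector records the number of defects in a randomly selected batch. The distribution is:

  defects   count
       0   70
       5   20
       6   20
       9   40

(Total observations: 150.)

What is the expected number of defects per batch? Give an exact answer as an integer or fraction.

Total = 150, so P(defects=0) = 70/150, etc.
E[X] = (7/15)·0 + (2/15)·5 + (2/15)·6 + (4/15)·9
     = 58/15

58/15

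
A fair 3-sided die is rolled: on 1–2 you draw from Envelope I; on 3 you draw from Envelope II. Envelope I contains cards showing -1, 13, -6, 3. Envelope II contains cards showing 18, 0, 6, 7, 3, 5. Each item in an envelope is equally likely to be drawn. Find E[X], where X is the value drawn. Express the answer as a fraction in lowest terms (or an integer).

11/3

E[X | Envelope I] = (-1 + 13 − 6 + 3)/4 = 9/4
E[X | Envelope II] = (18 + 0 + 6 + 7 + 3 + 5)/6 = 13/2
E[X] = (2/3)·9/4 + (1/3)·13/2 = 11/3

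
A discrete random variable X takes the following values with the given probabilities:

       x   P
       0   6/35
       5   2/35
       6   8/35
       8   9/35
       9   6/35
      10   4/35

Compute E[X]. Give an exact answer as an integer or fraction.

32/5

E[X] = (6/35)·0 + (2/35)·5 + (8/35)·6 + (9/35)·8 + (6/35)·9 + (4/35)·10
     = 32/5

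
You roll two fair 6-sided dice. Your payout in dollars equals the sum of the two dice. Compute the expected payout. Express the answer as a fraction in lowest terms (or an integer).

Distribution of the sum of the two dice: 2 w.p. 1/36, 3 w.p. 1/18, 4 w.p. 1/12, 5 w.p. 1/9, 6 w.p. 5/36, 7 w.p. 1/6, …
E[payout] = (1/36)·2 + (1/18)·3 + (1/12)·4 + (1/9)·5 + (5/36)·6 + (1/6)·7 + (5/36)·8 + (1/9)·9 + (1/12)·10 + (1/18)·11 + (1/36)·12 = 7

$7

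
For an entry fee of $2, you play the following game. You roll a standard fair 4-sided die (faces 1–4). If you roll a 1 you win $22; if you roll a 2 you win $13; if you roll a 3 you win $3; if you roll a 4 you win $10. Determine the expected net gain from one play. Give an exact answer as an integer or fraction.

E[payout] = (1/4)·3 + (1/4)·10 + (1/4)·13 + (1/4)·22 = 12
Expected profit = 12 − 2 = 10

$10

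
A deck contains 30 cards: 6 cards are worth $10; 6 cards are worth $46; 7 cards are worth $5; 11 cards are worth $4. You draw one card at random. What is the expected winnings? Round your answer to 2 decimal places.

E[payout] = (6/30)·10 + (6/30)·46 + (7/30)·5 + (11/30)·4 = 83/6
≈ $13.83

$13.83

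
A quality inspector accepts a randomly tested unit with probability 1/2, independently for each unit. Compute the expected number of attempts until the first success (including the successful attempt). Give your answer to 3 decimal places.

For a geometric distribution, E[trials] = 1/p = 1/(1/2) = 2.
≈ 2.000

2.000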